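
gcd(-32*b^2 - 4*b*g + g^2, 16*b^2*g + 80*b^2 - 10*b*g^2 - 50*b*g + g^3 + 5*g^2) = 8*b - g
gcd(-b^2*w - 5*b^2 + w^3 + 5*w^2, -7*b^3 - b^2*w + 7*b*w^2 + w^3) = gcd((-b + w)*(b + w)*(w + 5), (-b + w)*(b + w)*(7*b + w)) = -b^2 + w^2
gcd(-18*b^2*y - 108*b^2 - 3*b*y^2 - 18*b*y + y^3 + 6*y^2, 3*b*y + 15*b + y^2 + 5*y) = 3*b + y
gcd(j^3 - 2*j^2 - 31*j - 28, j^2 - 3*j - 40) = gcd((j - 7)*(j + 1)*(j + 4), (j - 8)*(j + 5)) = 1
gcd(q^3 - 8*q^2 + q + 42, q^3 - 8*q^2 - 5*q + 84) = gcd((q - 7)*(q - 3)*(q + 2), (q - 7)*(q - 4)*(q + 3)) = q - 7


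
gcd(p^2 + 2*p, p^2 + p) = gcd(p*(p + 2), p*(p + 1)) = p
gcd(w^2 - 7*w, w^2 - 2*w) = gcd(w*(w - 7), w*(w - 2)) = w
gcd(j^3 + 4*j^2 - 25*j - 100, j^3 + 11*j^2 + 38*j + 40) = j^2 + 9*j + 20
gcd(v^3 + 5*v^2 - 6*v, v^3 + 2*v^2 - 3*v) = v^2 - v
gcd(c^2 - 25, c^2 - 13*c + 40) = c - 5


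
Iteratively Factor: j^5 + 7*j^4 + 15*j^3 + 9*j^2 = (j + 3)*(j^4 + 4*j^3 + 3*j^2) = (j + 1)*(j + 3)*(j^3 + 3*j^2) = j*(j + 1)*(j + 3)*(j^2 + 3*j) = j^2*(j + 1)*(j + 3)*(j + 3)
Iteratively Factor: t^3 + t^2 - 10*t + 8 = (t + 4)*(t^2 - 3*t + 2) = (t - 2)*(t + 4)*(t - 1)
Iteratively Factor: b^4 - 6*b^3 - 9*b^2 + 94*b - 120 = (b - 3)*(b^3 - 3*b^2 - 18*b + 40) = (b - 3)*(b - 2)*(b^2 - b - 20) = (b - 3)*(b - 2)*(b + 4)*(b - 5)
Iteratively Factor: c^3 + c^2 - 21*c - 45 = (c + 3)*(c^2 - 2*c - 15) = (c + 3)^2*(c - 5)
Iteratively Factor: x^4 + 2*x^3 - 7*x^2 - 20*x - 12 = (x + 2)*(x^3 - 7*x - 6) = (x - 3)*(x + 2)*(x^2 + 3*x + 2) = (x - 3)*(x + 1)*(x + 2)*(x + 2)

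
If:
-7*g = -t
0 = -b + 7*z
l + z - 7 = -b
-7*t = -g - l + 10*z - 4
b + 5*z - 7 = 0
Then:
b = 49/12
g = 1/96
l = 7/3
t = 7/96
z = 7/12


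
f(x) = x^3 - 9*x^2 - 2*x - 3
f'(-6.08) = 218.34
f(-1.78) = -33.60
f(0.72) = -8.73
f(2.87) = -59.23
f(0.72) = -8.73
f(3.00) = -63.00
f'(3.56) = -28.06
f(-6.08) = -548.29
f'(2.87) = -28.95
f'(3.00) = -29.00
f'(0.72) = -13.40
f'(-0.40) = 5.68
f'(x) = 3*x^2 - 18*x - 2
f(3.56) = -79.06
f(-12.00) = -3003.00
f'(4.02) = -25.88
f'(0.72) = -13.40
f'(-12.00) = 646.00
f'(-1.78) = 39.55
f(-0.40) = -3.70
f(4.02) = -91.52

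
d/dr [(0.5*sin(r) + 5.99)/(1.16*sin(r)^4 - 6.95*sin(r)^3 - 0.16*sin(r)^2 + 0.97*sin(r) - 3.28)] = (-1.74*sin(r)^4 - 20.8436*sin(r)^3 + 124.9715*sin(r)^2 + 1.9168*sin(r) - 7.4503)*cos(r)/(1.3456*sin(r)^8 - 16.124*sin(r)^7 + 47.9313*sin(r)^6 + 4.4744*sin(r)^5 - 21.067*sin(r)^4 + 45.2816*sin(r)^3 + 1.9905*sin(r)^2 - 6.3632*sin(r) + 10.7584)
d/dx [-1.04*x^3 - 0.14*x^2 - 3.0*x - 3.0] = -3.12*x^2 - 0.28*x - 3.0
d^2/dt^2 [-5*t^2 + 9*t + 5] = -10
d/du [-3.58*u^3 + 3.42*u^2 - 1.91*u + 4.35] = -10.74*u^2 + 6.84*u - 1.91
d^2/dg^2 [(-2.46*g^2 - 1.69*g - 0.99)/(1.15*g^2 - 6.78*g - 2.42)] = (3.5527136788005e-15*g^4 - 42.83129*g^3 - 48.93273*g^2 + 18.09456*g - 69.883572)/(1.520875*g^6 - 26.89965*g^5 + 148.98963*g^4 - 198.453312*g^3 - 313.526004*g^2 - 119.119176*g - 14.172488)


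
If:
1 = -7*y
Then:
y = -1/7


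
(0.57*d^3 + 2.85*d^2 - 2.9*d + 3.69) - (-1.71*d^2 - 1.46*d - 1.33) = 0.57*d^3 + 4.56*d^2 - 1.44*d + 5.02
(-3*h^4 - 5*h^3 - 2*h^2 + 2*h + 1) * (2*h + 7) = -6*h^5 - 31*h^4 - 39*h^3 - 10*h^2 + 16*h + 7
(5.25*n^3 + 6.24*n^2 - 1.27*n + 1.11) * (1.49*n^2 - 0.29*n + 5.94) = 7.8225*n^5 + 7.7751*n^4 + 27.4831*n^3 + 39.0878*n^2 - 7.8657*n + 6.5934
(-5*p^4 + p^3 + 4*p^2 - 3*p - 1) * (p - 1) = -5*p^5 + 6*p^4 + 3*p^3 - 7*p^2 + 2*p + 1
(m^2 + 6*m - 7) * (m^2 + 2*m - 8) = m^4 + 8*m^3 - 3*m^2 - 62*m + 56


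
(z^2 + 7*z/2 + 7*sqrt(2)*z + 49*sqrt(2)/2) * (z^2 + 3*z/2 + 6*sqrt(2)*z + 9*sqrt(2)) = z^4 + 5*z^3 + 13*sqrt(2)*z^3 + 357*z^2/4 + 65*sqrt(2)*z^2 + 273*sqrt(2)*z/4 + 420*z + 441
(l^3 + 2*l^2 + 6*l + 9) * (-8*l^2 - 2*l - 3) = -8*l^5 - 18*l^4 - 55*l^3 - 90*l^2 - 36*l - 27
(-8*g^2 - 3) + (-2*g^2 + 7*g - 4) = -10*g^2 + 7*g - 7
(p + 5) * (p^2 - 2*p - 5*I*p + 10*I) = p^3 + 3*p^2 - 5*I*p^2 - 10*p - 15*I*p + 50*I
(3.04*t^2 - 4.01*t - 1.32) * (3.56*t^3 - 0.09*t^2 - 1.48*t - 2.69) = 10.8224*t^5 - 14.5492*t^4 - 8.8375*t^3 - 2.124*t^2 + 12.7405*t + 3.5508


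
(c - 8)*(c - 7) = c^2 - 15*c + 56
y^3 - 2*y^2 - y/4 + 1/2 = (y - 2)*(y - 1/2)*(y + 1/2)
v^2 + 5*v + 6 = (v + 2)*(v + 3)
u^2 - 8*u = u*(u - 8)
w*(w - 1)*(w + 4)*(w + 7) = w^4 + 10*w^3 + 17*w^2 - 28*w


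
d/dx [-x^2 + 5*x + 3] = 5 - 2*x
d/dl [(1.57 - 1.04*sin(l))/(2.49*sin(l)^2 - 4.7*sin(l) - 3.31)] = (2.5896*sin(l)^2 - 7.8186*sin(l) + 10.8214)*cos(l)/(6.2001*sin(l)^4 - 23.406*sin(l)^3 + 5.6062*sin(l)^2 + 31.114*sin(l) + 10.9561)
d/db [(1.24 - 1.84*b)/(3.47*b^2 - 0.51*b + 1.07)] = (6.3848*b^2 - 8.6056*b - 1.3364)/(12.0409*b^4 - 3.5394*b^3 + 7.6859*b^2 - 1.0914*b + 1.1449)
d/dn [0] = 0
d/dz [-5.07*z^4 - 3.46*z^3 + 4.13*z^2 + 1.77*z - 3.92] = -20.28*z^3 - 10.38*z^2 + 8.26*z + 1.77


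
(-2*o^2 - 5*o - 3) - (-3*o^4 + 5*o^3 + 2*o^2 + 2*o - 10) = 3*o^4 - 5*o^3 - 4*o^2 - 7*o + 7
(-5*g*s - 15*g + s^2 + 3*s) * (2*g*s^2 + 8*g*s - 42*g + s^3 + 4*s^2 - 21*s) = -10*g^2*s^3 - 70*g^2*s^2 + 90*g^2*s + 630*g^2 - 3*g*s^4 - 21*g*s^3 + 27*g*s^2 + 189*g*s + s^5 + 7*s^4 - 9*s^3 - 63*s^2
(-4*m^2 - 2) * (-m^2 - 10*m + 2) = 4*m^4 + 40*m^3 - 6*m^2 + 20*m - 4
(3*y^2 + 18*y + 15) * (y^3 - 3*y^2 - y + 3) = 3*y^5 + 9*y^4 - 42*y^3 - 54*y^2 + 39*y + 45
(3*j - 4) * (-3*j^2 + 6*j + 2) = -9*j^3 + 30*j^2 - 18*j - 8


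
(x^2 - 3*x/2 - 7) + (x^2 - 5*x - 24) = 2*x^2 - 13*x/2 - 31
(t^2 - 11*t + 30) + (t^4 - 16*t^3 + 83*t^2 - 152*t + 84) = t^4 - 16*t^3 + 84*t^2 - 163*t + 114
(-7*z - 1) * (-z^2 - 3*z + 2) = 7*z^3 + 22*z^2 - 11*z - 2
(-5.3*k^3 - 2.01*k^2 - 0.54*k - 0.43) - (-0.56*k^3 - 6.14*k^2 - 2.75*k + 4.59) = -4.74*k^3 + 4.13*k^2 + 2.21*k - 5.02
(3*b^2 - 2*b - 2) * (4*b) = 12*b^3 - 8*b^2 - 8*b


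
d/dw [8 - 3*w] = -3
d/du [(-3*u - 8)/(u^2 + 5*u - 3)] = (3*u^2 + 16*u + 49)/(u^4 + 10*u^3 + 19*u^2 - 30*u + 9)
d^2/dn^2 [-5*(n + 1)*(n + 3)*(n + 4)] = -30*n - 80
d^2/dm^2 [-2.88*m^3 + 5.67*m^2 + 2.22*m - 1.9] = 11.34 - 17.28*m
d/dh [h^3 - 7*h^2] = h*(3*h - 14)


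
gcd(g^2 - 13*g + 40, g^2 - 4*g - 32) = g - 8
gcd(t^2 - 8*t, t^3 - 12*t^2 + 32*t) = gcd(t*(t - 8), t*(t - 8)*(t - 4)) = t^2 - 8*t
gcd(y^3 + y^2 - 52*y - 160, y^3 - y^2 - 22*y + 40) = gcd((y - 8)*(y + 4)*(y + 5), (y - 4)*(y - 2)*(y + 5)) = y + 5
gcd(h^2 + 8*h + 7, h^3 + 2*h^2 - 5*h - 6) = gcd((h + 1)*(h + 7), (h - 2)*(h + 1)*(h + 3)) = h + 1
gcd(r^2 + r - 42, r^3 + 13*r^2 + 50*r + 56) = r + 7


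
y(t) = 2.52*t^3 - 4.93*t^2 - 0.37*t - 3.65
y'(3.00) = 38.09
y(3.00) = 18.91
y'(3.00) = 38.09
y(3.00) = 18.91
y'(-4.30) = 181.81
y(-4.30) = -293.57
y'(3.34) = 51.03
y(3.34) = 34.01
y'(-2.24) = 59.65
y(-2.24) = -55.88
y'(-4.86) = 226.11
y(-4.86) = -407.57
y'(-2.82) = 87.56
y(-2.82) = -98.32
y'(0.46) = -3.31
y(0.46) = -4.62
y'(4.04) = 83.19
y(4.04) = 80.56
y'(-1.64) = 36.13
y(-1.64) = -27.42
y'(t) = 7.56*t^2 - 9.86*t - 0.37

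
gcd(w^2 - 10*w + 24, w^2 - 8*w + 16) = w - 4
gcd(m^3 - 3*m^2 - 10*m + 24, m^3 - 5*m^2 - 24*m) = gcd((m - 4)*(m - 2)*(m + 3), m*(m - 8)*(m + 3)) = m + 3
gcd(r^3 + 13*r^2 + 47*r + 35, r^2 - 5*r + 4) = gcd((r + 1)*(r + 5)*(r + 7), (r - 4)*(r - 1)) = 1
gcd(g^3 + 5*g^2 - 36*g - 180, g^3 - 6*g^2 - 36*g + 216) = g^2 - 36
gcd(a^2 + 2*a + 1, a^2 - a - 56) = 1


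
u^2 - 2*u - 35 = (u - 7)*(u + 5)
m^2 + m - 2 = (m - 1)*(m + 2)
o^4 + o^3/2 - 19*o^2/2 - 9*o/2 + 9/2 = (o - 3)*(o - 1/2)*(o + 1)*(o + 3)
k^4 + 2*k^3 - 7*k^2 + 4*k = k*(k - 1)^2*(k + 4)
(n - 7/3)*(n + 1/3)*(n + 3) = n^3 + n^2 - 61*n/9 - 7/3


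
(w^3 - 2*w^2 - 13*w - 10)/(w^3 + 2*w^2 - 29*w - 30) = (w + 2)/(w + 6)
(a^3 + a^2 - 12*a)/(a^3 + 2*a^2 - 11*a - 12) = a/(a + 1)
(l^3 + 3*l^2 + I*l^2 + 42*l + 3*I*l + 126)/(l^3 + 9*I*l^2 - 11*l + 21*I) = (l^2 + l*(3 - 6*I) - 18*I)/(l^2 + 2*I*l + 3)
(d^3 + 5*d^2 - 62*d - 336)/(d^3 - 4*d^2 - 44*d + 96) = (d + 7)/(d - 2)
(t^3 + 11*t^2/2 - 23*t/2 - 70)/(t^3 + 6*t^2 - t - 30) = (t^2 + t/2 - 14)/(t^2 + t - 6)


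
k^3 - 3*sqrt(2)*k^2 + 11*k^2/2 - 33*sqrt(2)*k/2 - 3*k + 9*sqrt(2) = (k - 1/2)*(k + 6)*(k - 3*sqrt(2))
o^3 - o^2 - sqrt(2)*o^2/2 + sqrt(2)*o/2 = o*(o - 1)*(o - sqrt(2)/2)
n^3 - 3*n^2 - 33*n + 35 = (n - 7)*(n - 1)*(n + 5)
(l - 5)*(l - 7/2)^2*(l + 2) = l^4 - 10*l^3 + 93*l^2/4 + 133*l/4 - 245/2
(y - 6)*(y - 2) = y^2 - 8*y + 12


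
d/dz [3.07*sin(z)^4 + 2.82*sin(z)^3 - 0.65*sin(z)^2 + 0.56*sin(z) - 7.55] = (12.28*sin(z)^3 + 8.46*sin(z)^2 - 1.3*sin(z) + 0.56)*cos(z)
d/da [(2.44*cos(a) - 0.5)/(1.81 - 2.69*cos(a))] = -3.0714*sin(a)/(2.69*cos(a) - 1.81)^2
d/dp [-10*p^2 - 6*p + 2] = -20*p - 6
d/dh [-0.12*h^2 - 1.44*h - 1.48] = -0.24*h - 1.44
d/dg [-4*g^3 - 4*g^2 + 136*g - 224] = -12*g^2 - 8*g + 136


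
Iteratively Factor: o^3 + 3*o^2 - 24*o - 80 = (o + 4)*(o^2 - o - 20) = (o - 5)*(o + 4)*(o + 4)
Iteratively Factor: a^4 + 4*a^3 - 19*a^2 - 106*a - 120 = (a + 4)*(a^3 - 19*a - 30) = (a - 5)*(a + 4)*(a^2 + 5*a + 6) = (a - 5)*(a + 3)*(a + 4)*(a + 2)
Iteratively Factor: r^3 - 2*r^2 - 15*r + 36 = (r - 3)*(r^2 + r - 12) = (r - 3)^2*(r + 4)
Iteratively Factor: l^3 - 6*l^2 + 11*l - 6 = (l - 1)*(l^2 - 5*l + 6) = (l - 2)*(l - 1)*(l - 3)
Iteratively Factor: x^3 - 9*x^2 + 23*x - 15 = (x - 5)*(x^2 - 4*x + 3) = (x - 5)*(x - 1)*(x - 3)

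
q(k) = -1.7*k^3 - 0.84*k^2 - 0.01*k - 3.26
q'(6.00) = -193.69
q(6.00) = -400.76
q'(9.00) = -428.23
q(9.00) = -1310.69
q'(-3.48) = -55.93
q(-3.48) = 58.25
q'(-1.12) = -4.53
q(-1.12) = -1.91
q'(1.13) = -8.42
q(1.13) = -6.80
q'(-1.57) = -9.94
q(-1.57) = 1.26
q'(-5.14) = -126.11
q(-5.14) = 205.45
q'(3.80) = -80.04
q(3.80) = -108.71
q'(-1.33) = -6.80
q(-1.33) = -0.73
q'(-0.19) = 0.13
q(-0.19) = -3.28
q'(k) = -5.1*k^2 - 1.68*k - 0.01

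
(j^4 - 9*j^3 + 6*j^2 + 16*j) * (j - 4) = j^5 - 13*j^4 + 42*j^3 - 8*j^2 - 64*j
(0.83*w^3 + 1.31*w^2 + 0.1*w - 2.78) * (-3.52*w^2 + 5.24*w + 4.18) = -2.9216*w^5 - 0.262*w^4 + 9.9818*w^3 + 15.7854*w^2 - 14.1492*w - 11.6204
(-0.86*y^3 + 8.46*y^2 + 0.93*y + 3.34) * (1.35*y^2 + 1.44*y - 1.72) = -1.161*y^5 + 10.1826*y^4 + 14.9171*y^3 - 8.703*y^2 + 3.21*y - 5.7448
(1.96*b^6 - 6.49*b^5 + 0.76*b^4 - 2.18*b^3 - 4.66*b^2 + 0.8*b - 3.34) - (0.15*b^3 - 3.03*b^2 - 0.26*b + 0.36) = 1.96*b^6 - 6.49*b^5 + 0.76*b^4 - 2.33*b^3 - 1.63*b^2 + 1.06*b - 3.7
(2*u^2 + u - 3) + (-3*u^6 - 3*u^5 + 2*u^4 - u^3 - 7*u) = -3*u^6 - 3*u^5 + 2*u^4 - u^3 + 2*u^2 - 6*u - 3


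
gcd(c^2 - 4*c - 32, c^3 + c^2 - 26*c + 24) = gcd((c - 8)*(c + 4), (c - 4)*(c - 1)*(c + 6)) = 1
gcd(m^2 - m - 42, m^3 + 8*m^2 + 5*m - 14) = 1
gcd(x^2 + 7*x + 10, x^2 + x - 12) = 1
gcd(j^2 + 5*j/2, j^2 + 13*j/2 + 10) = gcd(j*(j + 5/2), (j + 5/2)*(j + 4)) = j + 5/2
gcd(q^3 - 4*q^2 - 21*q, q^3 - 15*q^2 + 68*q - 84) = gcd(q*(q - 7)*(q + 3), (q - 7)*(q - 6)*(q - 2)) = q - 7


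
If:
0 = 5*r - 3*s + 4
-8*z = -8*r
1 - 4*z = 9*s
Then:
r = -11/19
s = 7/19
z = -11/19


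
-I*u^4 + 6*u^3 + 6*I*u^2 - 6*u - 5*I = (u - 1)*(u + I)*(u + 5*I)*(-I*u - I)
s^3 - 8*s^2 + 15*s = s*(s - 5)*(s - 3)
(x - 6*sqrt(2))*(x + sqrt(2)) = x^2 - 5*sqrt(2)*x - 12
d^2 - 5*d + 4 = (d - 4)*(d - 1)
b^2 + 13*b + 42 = (b + 6)*(b + 7)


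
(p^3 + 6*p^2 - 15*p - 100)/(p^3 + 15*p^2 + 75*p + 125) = (p - 4)/(p + 5)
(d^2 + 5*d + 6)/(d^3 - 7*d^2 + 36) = (d + 3)/(d^2 - 9*d + 18)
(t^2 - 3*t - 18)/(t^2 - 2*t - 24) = (t + 3)/(t + 4)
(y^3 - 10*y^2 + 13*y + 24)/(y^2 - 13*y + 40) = (y^2 - 2*y - 3)/(y - 5)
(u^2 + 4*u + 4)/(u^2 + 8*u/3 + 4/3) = 3*(u + 2)/(3*u + 2)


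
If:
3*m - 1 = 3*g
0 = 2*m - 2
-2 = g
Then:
No Solution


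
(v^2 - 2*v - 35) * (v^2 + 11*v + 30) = v^4 + 9*v^3 - 27*v^2 - 445*v - 1050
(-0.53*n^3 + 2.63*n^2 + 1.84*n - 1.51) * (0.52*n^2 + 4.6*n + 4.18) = -0.2756*n^5 - 1.0704*n^4 + 10.8394*n^3 + 18.6722*n^2 + 0.7452*n - 6.3118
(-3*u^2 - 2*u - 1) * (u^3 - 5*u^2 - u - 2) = -3*u^5 + 13*u^4 + 12*u^3 + 13*u^2 + 5*u + 2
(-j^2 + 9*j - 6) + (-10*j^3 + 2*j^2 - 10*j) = -10*j^3 + j^2 - j - 6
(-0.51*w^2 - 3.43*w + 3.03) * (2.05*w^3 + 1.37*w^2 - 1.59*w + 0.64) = -1.0455*w^5 - 7.7302*w^4 + 2.3233*w^3 + 9.2784*w^2 - 7.0129*w + 1.9392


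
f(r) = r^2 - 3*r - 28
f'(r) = 2*r - 3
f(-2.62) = -13.28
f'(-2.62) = -8.24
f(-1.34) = -22.18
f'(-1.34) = -5.68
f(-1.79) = -19.43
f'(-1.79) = -6.58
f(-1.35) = -22.13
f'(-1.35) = -5.70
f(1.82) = -30.15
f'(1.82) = 0.64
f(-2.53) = -14.01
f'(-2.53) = -8.06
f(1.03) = -30.03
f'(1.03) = -0.94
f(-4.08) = 0.89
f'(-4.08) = -11.16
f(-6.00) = 26.00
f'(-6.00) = -15.00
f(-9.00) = 80.00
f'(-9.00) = -21.00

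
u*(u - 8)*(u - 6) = u^3 - 14*u^2 + 48*u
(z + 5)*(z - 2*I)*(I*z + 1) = I*z^3 + 3*z^2 + 5*I*z^2 + 15*z - 2*I*z - 10*I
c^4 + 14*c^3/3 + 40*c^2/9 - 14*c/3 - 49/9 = (c - 1)*(c + 1)*(c + 7/3)^2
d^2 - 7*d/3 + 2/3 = (d - 2)*(d - 1/3)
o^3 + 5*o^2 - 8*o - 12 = (o - 2)*(o + 1)*(o + 6)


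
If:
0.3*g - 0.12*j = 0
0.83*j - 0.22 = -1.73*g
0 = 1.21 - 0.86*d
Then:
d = 1.41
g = 0.06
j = 0.14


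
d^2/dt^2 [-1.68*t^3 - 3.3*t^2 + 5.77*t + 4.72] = -10.08*t - 6.6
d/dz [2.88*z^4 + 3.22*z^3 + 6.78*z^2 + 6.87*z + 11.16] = 11.52*z^3 + 9.66*z^2 + 13.56*z + 6.87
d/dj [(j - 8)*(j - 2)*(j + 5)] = 3*j^2 - 10*j - 34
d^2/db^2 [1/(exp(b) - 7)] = (exp(b) + 7)*exp(b)/(exp(b) - 7)^3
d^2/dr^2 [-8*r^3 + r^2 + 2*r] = 2 - 48*r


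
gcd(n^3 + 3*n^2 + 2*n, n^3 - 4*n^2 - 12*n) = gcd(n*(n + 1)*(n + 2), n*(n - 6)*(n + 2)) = n^2 + 2*n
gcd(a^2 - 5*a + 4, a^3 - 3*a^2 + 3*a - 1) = a - 1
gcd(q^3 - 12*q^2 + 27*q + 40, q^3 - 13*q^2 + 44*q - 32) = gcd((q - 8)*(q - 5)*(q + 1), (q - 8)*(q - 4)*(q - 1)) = q - 8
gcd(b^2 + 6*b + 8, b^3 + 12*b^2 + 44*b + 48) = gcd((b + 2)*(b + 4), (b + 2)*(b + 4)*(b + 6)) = b^2 + 6*b + 8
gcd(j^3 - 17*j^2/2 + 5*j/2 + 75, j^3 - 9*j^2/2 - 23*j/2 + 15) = j^2 - 7*j/2 - 15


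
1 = 1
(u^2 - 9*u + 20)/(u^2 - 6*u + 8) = (u - 5)/(u - 2)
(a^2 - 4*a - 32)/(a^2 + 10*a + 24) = (a - 8)/(a + 6)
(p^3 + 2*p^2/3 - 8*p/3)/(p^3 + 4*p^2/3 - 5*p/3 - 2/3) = p*(3*p - 4)/(3*p^2 - 2*p - 1)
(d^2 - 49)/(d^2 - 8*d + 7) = (d + 7)/(d - 1)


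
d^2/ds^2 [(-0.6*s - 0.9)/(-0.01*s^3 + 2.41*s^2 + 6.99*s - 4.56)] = (0.00036*s^5 - 0.08568*s^4 + 6.70656*s^3 + 30.65796*s^2 + 130.28418*s + 145.97874)/(1.0e-6*s^9 - 0.000723*s^8 + 0.172146*s^7 - 12.985399*s^6 - 120.98943*s^5 - 275.716179*s^4 + 119.995533*s^3 + 518.06844*s^2 - 436.041792*s + 94.818816)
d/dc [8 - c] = -1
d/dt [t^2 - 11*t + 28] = 2*t - 11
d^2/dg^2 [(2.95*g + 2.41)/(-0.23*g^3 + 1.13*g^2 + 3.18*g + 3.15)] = (-0.93633*g^5 + 3.070362*g^4 - 1.827226*g^3 - 33.53523*g^2 + 0.566316*g + 27.515322)/(0.012167*g^9 - 0.179331*g^8 + 0.376395*g^7 + 3.01609*g^6 - 0.291959999999998*g^5 - 32.524281*g^4 - 93.226167*g^3 - 129.199455*g^2 - 94.66065*g - 31.255875)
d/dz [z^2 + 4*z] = 2*z + 4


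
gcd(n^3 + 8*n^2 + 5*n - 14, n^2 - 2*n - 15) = 1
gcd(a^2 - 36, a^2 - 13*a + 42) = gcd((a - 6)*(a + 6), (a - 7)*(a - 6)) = a - 6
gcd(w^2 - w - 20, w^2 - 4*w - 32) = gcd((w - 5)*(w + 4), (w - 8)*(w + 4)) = w + 4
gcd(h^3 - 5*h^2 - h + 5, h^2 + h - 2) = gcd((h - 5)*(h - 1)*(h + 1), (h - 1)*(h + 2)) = h - 1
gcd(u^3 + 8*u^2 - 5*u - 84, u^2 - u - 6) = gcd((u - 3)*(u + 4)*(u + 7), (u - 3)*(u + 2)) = u - 3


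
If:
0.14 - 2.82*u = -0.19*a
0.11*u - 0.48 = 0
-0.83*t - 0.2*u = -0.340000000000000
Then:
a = 64.03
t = -0.64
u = 4.36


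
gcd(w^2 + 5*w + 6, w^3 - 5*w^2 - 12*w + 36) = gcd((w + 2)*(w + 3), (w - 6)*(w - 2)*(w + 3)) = w + 3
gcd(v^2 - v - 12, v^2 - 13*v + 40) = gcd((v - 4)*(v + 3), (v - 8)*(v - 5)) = 1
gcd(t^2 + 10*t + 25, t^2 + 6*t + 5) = t + 5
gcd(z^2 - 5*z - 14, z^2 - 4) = z + 2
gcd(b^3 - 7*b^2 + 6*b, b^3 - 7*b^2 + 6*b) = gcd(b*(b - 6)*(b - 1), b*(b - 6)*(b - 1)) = b^3 - 7*b^2 + 6*b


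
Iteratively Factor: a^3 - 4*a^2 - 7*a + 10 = (a + 2)*(a^2 - 6*a + 5) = (a - 1)*(a + 2)*(a - 5)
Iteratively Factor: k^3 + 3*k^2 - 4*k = (k + 4)*(k^2 - k) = (k - 1)*(k + 4)*(k)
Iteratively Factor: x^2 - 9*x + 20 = (x - 5)*(x - 4)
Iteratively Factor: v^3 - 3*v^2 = (v)*(v^2 - 3*v) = v^2*(v - 3)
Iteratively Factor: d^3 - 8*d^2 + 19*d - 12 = (d - 1)*(d^2 - 7*d + 12) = (d - 3)*(d - 1)*(d - 4)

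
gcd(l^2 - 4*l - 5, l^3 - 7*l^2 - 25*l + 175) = l - 5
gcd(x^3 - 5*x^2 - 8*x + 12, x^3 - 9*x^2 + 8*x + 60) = x^2 - 4*x - 12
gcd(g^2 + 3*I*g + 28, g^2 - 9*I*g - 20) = g - 4*I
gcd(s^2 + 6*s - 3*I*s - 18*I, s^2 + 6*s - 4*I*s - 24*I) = s + 6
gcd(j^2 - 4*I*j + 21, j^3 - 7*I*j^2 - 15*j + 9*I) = 1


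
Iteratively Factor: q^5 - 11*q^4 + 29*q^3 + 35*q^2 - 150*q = (q - 3)*(q^4 - 8*q^3 + 5*q^2 + 50*q) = (q - 3)*(q + 2)*(q^3 - 10*q^2 + 25*q) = (q - 5)*(q - 3)*(q + 2)*(q^2 - 5*q) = q*(q - 5)*(q - 3)*(q + 2)*(q - 5)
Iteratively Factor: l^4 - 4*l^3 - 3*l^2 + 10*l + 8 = (l - 4)*(l^3 - 3*l - 2) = (l - 4)*(l + 1)*(l^2 - l - 2) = (l - 4)*(l + 1)^2*(l - 2)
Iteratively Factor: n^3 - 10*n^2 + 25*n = (n - 5)*(n^2 - 5*n) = (n - 5)^2*(n)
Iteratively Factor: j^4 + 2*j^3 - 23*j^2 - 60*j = (j - 5)*(j^3 + 7*j^2 + 12*j) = (j - 5)*(j + 3)*(j^2 + 4*j) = j*(j - 5)*(j + 3)*(j + 4)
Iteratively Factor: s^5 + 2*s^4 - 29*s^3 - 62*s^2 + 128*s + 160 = (s - 5)*(s^4 + 7*s^3 + 6*s^2 - 32*s - 32) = (s - 5)*(s - 2)*(s^3 + 9*s^2 + 24*s + 16) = (s - 5)*(s - 2)*(s + 4)*(s^2 + 5*s + 4) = (s - 5)*(s - 2)*(s + 4)^2*(s + 1)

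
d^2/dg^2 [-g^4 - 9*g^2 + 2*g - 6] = -12*g^2 - 18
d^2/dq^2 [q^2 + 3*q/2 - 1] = 2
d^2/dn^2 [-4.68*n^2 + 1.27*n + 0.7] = -9.36000000000000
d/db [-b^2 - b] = -2*b - 1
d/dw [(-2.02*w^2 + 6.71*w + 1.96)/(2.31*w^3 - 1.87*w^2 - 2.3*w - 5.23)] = (4.6662*w^4 - 31.0002*w^3 + 3.6109*w^2 + 28.4596*w - 30.5853)/(5.3361*w^6 - 8.6394*w^5 - 7.1291*w^4 - 15.5606*w^3 + 24.8502*w^2 + 24.058*w + 27.3529)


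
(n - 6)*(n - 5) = n^2 - 11*n + 30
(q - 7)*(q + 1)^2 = q^3 - 5*q^2 - 13*q - 7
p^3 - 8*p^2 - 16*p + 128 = (p - 8)*(p - 4)*(p + 4)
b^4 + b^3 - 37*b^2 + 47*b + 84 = (b - 4)*(b - 3)*(b + 1)*(b + 7)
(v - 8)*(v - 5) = v^2 - 13*v + 40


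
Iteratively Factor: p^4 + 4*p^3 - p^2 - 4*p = (p)*(p^3 + 4*p^2 - p - 4) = p*(p - 1)*(p^2 + 5*p + 4) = p*(p - 1)*(p + 4)*(p + 1)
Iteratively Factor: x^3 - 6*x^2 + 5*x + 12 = (x - 3)*(x^2 - 3*x - 4) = (x - 3)*(x + 1)*(x - 4)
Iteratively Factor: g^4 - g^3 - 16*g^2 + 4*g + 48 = (g - 4)*(g^3 + 3*g^2 - 4*g - 12) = (g - 4)*(g - 2)*(g^2 + 5*g + 6) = (g - 4)*(g - 2)*(g + 3)*(g + 2)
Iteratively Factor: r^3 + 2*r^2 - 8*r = (r + 4)*(r^2 - 2*r) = r*(r + 4)*(r - 2)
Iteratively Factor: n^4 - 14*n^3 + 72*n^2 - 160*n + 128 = (n - 4)*(n^3 - 10*n^2 + 32*n - 32) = (n - 4)*(n - 2)*(n^2 - 8*n + 16) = (n - 4)^2*(n - 2)*(n - 4)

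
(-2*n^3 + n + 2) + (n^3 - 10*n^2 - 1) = -n^3 - 10*n^2 + n + 1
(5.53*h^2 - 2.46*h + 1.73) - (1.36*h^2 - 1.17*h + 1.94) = 4.17*h^2 - 1.29*h - 0.21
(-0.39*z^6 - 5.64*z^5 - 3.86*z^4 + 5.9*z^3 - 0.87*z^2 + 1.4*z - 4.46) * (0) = 0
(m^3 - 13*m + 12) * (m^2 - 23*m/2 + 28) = m^5 - 23*m^4/2 + 15*m^3 + 323*m^2/2 - 502*m + 336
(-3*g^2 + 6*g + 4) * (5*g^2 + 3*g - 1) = -15*g^4 + 21*g^3 + 41*g^2 + 6*g - 4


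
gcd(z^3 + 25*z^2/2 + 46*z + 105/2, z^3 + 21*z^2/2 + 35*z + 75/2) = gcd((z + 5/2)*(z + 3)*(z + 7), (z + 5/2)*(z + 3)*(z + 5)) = z^2 + 11*z/2 + 15/2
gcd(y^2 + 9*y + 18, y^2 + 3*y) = y + 3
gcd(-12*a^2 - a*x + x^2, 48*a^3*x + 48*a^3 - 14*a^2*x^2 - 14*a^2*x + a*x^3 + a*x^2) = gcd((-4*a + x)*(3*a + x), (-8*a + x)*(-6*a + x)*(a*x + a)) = 1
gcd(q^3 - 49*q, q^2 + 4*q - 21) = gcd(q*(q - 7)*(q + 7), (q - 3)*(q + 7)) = q + 7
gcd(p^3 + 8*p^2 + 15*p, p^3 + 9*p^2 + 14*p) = p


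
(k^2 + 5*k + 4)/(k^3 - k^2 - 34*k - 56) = (k + 1)/(k^2 - 5*k - 14)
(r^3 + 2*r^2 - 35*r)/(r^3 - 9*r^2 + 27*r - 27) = r*(r^2 + 2*r - 35)/(r^3 - 9*r^2 + 27*r - 27)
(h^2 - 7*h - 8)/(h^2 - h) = (h^2 - 7*h - 8)/(h*(h - 1))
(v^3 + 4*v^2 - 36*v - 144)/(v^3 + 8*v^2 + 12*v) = (v^2 - 2*v - 24)/(v*(v + 2))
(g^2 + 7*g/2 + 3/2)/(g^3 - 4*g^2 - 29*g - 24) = (g + 1/2)/(g^2 - 7*g - 8)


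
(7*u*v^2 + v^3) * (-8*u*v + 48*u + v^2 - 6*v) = -56*u^2*v^3 + 336*u^2*v^2 - u*v^4 + 6*u*v^3 + v^5 - 6*v^4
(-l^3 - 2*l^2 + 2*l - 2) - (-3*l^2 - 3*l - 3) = -l^3 + l^2 + 5*l + 1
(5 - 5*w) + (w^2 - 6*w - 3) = w^2 - 11*w + 2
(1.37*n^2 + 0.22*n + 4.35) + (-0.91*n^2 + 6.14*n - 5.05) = 0.46*n^2 + 6.36*n - 0.7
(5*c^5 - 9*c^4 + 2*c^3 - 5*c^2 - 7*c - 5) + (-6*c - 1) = 5*c^5 - 9*c^4 + 2*c^3 - 5*c^2 - 13*c - 6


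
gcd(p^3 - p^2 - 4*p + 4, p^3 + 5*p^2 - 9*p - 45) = 1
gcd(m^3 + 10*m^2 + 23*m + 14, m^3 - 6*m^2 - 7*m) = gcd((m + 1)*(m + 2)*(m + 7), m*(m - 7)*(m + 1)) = m + 1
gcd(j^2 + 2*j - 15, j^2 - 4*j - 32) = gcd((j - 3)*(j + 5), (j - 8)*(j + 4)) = 1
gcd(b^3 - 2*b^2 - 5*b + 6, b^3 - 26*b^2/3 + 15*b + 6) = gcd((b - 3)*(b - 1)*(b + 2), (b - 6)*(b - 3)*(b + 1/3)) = b - 3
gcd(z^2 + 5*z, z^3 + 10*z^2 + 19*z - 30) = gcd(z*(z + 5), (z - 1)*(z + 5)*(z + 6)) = z + 5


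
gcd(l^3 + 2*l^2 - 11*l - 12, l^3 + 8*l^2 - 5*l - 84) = l^2 + l - 12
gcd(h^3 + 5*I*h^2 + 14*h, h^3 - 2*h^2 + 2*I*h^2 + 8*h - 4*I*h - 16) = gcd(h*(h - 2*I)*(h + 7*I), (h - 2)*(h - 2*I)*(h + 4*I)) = h - 2*I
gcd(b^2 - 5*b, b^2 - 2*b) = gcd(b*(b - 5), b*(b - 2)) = b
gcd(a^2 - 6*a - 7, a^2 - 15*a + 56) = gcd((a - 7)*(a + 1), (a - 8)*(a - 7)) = a - 7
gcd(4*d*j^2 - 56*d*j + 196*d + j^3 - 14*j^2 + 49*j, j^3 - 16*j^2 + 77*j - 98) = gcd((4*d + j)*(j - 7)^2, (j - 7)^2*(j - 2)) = j^2 - 14*j + 49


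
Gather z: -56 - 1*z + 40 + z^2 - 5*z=z^2 - 6*z - 16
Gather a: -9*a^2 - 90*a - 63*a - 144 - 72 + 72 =-9*a^2 - 153*a - 144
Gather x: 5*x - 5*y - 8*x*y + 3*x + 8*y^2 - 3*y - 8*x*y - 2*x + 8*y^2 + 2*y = x*(6 - 16*y) + 16*y^2 - 6*y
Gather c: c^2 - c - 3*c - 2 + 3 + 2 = c^2 - 4*c + 3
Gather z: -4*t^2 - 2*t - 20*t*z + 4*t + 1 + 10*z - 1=-4*t^2 + 2*t + z*(10 - 20*t)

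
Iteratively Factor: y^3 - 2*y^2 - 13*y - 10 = (y + 1)*(y^2 - 3*y - 10) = (y + 1)*(y + 2)*(y - 5)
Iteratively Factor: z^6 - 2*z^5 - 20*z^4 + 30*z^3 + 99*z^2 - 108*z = (z - 3)*(z^5 + z^4 - 17*z^3 - 21*z^2 + 36*z) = (z - 3)*(z - 1)*(z^4 + 2*z^3 - 15*z^2 - 36*z) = (z - 4)*(z - 3)*(z - 1)*(z^3 + 6*z^2 + 9*z) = (z - 4)*(z - 3)*(z - 1)*(z + 3)*(z^2 + 3*z) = (z - 4)*(z - 3)*(z - 1)*(z + 3)^2*(z)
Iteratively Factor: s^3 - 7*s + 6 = (s + 3)*(s^2 - 3*s + 2) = (s - 1)*(s + 3)*(s - 2)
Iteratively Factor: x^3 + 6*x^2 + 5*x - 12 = (x + 3)*(x^2 + 3*x - 4) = (x + 3)*(x + 4)*(x - 1)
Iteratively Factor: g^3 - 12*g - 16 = (g - 4)*(g^2 + 4*g + 4) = (g - 4)*(g + 2)*(g + 2)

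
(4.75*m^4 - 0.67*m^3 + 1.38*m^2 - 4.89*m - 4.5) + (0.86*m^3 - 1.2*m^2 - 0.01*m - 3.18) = 4.75*m^4 + 0.19*m^3 + 0.18*m^2 - 4.9*m - 7.68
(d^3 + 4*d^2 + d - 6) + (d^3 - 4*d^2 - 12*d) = 2*d^3 - 11*d - 6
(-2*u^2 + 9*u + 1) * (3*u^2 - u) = -6*u^4 + 29*u^3 - 6*u^2 - u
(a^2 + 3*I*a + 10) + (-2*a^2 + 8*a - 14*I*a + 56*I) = -a^2 + 8*a - 11*I*a + 10 + 56*I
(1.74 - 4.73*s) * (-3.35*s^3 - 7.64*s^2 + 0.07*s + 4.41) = 15.8455*s^4 + 30.3082*s^3 - 13.6247*s^2 - 20.7375*s + 7.6734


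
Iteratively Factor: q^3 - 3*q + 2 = (q + 2)*(q^2 - 2*q + 1) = (q - 1)*(q + 2)*(q - 1)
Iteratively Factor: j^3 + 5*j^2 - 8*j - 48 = (j + 4)*(j^2 + j - 12) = (j + 4)^2*(j - 3)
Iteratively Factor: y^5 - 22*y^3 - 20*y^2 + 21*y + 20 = (y - 5)*(y^4 + 5*y^3 + 3*y^2 - 5*y - 4) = (y - 5)*(y + 4)*(y^3 + y^2 - y - 1) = (y - 5)*(y + 1)*(y + 4)*(y^2 - 1) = (y - 5)*(y + 1)^2*(y + 4)*(y - 1)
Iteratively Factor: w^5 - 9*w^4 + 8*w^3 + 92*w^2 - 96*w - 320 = (w - 4)*(w^4 - 5*w^3 - 12*w^2 + 44*w + 80) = (w - 4)^2*(w^3 - w^2 - 16*w - 20) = (w - 5)*(w - 4)^2*(w^2 + 4*w + 4) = (w - 5)*(w - 4)^2*(w + 2)*(w + 2)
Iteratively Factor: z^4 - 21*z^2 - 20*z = (z + 1)*(z^3 - z^2 - 20*z) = (z + 1)*(z + 4)*(z^2 - 5*z) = (z - 5)*(z + 1)*(z + 4)*(z)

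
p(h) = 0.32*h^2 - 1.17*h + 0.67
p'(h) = 0.64*h - 1.17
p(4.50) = 1.88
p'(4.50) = 1.71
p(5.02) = 2.86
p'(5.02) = 2.04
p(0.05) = 0.61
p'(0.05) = -1.14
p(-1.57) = 3.30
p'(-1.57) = -2.17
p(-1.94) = 4.14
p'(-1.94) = -2.41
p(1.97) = -0.39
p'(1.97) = 0.09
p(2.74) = -0.13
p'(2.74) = 0.58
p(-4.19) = 11.19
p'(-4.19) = -3.85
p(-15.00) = 90.22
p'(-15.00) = -10.77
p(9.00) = 16.06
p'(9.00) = 4.59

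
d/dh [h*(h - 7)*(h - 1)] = 3*h^2 - 16*h + 7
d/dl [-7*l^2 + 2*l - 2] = 2 - 14*l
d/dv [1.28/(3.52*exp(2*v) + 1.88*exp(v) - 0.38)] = (-9.0112*exp(v) - 2.4064)*exp(v)/(3.52*exp(2*v) + 1.88*exp(v) - 0.38)^2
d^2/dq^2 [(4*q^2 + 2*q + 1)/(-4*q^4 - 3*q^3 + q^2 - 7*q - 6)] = 2*(-192*q^8 - 336*q^7 - 404*q^6 + 462*q^5 + 1572*q^4 + 964*q^3 + 222*q^2 + 39*q - 115)/(64*q^12 + 144*q^11 + 60*q^10 + 291*q^9 + 777*q^8 + 462*q^7 + 479*q^6 + 1362*q^5 + 1059*q^4 + 415*q^3 + 774*q^2 + 756*q + 216)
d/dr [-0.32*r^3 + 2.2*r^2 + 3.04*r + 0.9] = -0.96*r^2 + 4.4*r + 3.04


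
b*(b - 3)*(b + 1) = b^3 - 2*b^2 - 3*b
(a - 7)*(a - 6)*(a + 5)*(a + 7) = a^4 - a^3 - 79*a^2 + 49*a + 1470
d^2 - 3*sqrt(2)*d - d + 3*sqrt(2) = (d - 1)*(d - 3*sqrt(2))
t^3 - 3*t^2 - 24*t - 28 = (t - 7)*(t + 2)^2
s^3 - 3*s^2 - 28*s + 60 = (s - 6)*(s - 2)*(s + 5)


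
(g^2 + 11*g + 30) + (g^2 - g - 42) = 2*g^2 + 10*g - 12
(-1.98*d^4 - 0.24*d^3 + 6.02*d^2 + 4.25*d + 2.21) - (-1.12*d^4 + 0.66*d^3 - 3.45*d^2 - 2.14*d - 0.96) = -0.86*d^4 - 0.9*d^3 + 9.47*d^2 + 6.39*d + 3.17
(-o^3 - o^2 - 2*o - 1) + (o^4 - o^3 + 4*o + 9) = o^4 - 2*o^3 - o^2 + 2*o + 8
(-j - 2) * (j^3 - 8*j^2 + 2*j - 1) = -j^4 + 6*j^3 + 14*j^2 - 3*j + 2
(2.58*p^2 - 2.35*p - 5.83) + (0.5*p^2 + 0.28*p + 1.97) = 3.08*p^2 - 2.07*p - 3.86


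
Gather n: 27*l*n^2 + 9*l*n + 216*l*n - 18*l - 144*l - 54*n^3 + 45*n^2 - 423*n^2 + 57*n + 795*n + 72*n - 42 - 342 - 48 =-162*l - 54*n^3 + n^2*(27*l - 378) + n*(225*l + 924) - 432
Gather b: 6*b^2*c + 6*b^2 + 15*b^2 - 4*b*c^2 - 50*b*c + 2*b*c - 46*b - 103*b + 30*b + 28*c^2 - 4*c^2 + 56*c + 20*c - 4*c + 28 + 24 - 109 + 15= b^2*(6*c + 21) + b*(-4*c^2 - 48*c - 119) + 24*c^2 + 72*c - 42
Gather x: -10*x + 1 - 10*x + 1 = 2 - 20*x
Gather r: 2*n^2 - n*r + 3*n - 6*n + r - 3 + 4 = 2*n^2 - 3*n + r*(1 - n) + 1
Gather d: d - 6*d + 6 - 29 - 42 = -5*d - 65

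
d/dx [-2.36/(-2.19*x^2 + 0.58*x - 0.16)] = (1.3688 - 10.3368*x)/(2.19*x^2 - 0.58*x + 0.16)^2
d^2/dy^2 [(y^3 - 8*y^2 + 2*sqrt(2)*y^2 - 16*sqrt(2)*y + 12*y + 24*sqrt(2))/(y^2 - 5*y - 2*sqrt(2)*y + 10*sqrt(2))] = 2*(-12*sqrt(2)*y^3 + 13*y^3 - 240*y^2 + 162*sqrt(2)*y^2 - 720*sqrt(2)*y + 1272*y - 2240 + 1152*sqrt(2))/(y^6 - 15*y^5 - 6*sqrt(2)*y^5 + 99*y^4 + 90*sqrt(2)*y^4 - 466*sqrt(2)*y^3 - 485*y^3 + 990*sqrt(2)*y^2 + 1800*y^2 - 3000*y - 1200*sqrt(2)*y + 2000*sqrt(2))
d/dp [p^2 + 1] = 2*p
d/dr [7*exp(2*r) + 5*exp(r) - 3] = (14*exp(r) + 5)*exp(r)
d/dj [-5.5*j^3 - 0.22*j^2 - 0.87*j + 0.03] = -16.5*j^2 - 0.44*j - 0.87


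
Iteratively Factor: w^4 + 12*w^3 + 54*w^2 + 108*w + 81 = (w + 3)*(w^3 + 9*w^2 + 27*w + 27) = (w + 3)^2*(w^2 + 6*w + 9) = (w + 3)^3*(w + 3)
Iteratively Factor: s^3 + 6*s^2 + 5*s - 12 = (s + 3)*(s^2 + 3*s - 4) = (s - 1)*(s + 3)*(s + 4)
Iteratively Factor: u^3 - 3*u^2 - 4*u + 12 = (u - 2)*(u^2 - u - 6) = (u - 3)*(u - 2)*(u + 2)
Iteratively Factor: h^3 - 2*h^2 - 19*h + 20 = (h - 5)*(h^2 + 3*h - 4) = (h - 5)*(h + 4)*(h - 1)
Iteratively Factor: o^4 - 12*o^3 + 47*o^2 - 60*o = (o - 4)*(o^3 - 8*o^2 + 15*o) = (o - 4)*(o - 3)*(o^2 - 5*o) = o*(o - 4)*(o - 3)*(o - 5)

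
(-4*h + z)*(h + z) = -4*h^2 - 3*h*z + z^2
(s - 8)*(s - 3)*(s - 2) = s^3 - 13*s^2 + 46*s - 48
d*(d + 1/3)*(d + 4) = d^3 + 13*d^2/3 + 4*d/3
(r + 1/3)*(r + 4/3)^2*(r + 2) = r^4 + 5*r^3 + 26*r^2/3 + 160*r/27 + 32/27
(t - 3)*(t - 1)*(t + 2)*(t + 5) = t^4 + 3*t^3 - 15*t^2 - 19*t + 30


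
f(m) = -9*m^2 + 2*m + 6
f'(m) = 2 - 18*m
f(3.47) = -95.43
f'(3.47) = -60.46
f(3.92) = -124.46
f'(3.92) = -68.56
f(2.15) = -31.30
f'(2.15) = -36.70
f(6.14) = -321.02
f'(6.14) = -108.52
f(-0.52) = 2.53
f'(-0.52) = 11.36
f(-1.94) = -31.75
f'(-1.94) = 36.92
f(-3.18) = -91.37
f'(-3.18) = 59.24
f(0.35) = 5.60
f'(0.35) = -4.30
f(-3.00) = -81.00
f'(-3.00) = 56.00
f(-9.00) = -741.00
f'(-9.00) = 164.00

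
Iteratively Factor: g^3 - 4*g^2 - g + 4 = (g - 1)*(g^2 - 3*g - 4) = (g - 1)*(g + 1)*(g - 4)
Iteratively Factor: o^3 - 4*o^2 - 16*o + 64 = (o - 4)*(o^2 - 16) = (o - 4)^2*(o + 4)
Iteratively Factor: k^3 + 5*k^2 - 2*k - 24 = (k + 3)*(k^2 + 2*k - 8) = (k + 3)*(k + 4)*(k - 2)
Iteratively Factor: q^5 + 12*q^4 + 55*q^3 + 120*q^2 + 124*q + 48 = (q + 2)*(q^4 + 10*q^3 + 35*q^2 + 50*q + 24) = (q + 2)^2*(q^3 + 8*q^2 + 19*q + 12) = (q + 2)^2*(q + 4)*(q^2 + 4*q + 3) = (q + 2)^2*(q + 3)*(q + 4)*(q + 1)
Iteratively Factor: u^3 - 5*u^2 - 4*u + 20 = (u + 2)*(u^2 - 7*u + 10) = (u - 2)*(u + 2)*(u - 5)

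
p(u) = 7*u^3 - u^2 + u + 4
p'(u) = 21*u^2 - 2*u + 1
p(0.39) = 4.65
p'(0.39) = 3.41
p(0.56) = 5.48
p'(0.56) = 6.47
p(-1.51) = -23.89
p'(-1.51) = 51.90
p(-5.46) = -1170.67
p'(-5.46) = 637.96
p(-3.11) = -219.34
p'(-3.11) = 210.33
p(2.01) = 58.81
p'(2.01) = 81.82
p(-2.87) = -172.59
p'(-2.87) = 179.71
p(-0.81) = -1.19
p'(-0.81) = 16.40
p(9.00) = 5035.00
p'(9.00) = 1684.00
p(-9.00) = -5189.00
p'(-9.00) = 1720.00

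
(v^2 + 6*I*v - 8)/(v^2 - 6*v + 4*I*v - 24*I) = (v + 2*I)/(v - 6)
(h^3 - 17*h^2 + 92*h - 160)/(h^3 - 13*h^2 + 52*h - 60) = (h^2 - 12*h + 32)/(h^2 - 8*h + 12)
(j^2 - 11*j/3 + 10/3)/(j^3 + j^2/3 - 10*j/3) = (j - 2)/(j*(j + 2))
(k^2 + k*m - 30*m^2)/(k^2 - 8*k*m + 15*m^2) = (k + 6*m)/(k - 3*m)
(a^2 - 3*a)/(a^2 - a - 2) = a*(3 - a)/(-a^2 + a + 2)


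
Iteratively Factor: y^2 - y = (y - 1)*(y)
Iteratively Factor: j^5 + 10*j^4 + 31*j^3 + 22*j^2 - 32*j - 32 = (j - 1)*(j^4 + 11*j^3 + 42*j^2 + 64*j + 32) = (j - 1)*(j + 1)*(j^3 + 10*j^2 + 32*j + 32) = (j - 1)*(j + 1)*(j + 4)*(j^2 + 6*j + 8) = (j - 1)*(j + 1)*(j + 2)*(j + 4)*(j + 4)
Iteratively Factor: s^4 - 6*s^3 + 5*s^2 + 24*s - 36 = (s - 2)*(s^3 - 4*s^2 - 3*s + 18) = (s - 2)*(s + 2)*(s^2 - 6*s + 9) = (s - 3)*(s - 2)*(s + 2)*(s - 3)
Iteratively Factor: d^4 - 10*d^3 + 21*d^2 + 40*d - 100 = (d + 2)*(d^3 - 12*d^2 + 45*d - 50) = (d - 2)*(d + 2)*(d^2 - 10*d + 25) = (d - 5)*(d - 2)*(d + 2)*(d - 5)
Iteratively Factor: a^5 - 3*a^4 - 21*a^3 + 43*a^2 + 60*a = (a - 3)*(a^4 - 21*a^2 - 20*a) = a*(a - 3)*(a^3 - 21*a - 20) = a*(a - 3)*(a + 1)*(a^2 - a - 20) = a*(a - 5)*(a - 3)*(a + 1)*(a + 4)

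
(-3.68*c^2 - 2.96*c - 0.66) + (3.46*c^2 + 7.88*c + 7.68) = -0.22*c^2 + 4.92*c + 7.02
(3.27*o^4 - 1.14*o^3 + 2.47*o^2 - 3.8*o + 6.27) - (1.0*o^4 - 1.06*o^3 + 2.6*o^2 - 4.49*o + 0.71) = 2.27*o^4 - 0.0799999999999998*o^3 - 0.13*o^2 + 0.69*o + 5.56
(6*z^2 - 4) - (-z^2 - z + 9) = 7*z^2 + z - 13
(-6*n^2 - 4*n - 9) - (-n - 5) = -6*n^2 - 3*n - 4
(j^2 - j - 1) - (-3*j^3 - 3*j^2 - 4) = 3*j^3 + 4*j^2 - j + 3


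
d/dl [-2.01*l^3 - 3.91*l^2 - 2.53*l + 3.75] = -6.03*l^2 - 7.82*l - 2.53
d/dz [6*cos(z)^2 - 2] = -6*sin(2*z)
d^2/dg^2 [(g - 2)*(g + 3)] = 2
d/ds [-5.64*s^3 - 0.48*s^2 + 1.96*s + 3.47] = -16.92*s^2 - 0.96*s + 1.96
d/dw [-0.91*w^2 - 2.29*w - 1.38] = -1.82*w - 2.29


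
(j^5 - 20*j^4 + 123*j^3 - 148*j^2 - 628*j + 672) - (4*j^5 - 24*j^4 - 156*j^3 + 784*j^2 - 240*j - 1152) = -3*j^5 + 4*j^4 + 279*j^3 - 932*j^2 - 388*j + 1824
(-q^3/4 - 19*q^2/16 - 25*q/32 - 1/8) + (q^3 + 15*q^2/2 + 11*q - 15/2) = 3*q^3/4 + 101*q^2/16 + 327*q/32 - 61/8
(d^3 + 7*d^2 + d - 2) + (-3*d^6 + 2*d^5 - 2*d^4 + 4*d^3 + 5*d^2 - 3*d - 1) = -3*d^6 + 2*d^5 - 2*d^4 + 5*d^3 + 12*d^2 - 2*d - 3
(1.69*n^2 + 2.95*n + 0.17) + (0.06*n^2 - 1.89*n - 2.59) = 1.75*n^2 + 1.06*n - 2.42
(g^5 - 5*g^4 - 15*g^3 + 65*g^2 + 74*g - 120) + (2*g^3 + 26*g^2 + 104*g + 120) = g^5 - 5*g^4 - 13*g^3 + 91*g^2 + 178*g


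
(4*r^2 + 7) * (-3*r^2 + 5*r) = -12*r^4 + 20*r^3 - 21*r^2 + 35*r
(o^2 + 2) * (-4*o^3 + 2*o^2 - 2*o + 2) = -4*o^5 + 2*o^4 - 10*o^3 + 6*o^2 - 4*o + 4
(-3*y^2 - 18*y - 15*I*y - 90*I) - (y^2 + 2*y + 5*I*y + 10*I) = -4*y^2 - 20*y - 20*I*y - 100*I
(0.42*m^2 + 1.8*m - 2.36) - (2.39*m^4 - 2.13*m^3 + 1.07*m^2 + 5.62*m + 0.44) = -2.39*m^4 + 2.13*m^3 - 0.65*m^2 - 3.82*m - 2.8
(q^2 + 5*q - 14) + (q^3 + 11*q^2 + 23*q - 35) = q^3 + 12*q^2 + 28*q - 49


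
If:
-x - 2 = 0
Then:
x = -2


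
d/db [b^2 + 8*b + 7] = 2*b + 8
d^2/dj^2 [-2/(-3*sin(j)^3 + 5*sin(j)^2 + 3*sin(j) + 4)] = 2*(81*sin(j)^6 - 165*sin(j)^5 - 26*sin(j)^4 + 393*sin(j)^3 - 167*sin(j)^2 - 174*sin(j) + 22)/(3*sin(j)*cos(j)^2 - 5*cos(j)^2 + 9)^3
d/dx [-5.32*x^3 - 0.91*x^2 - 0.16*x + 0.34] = -15.96*x^2 - 1.82*x - 0.16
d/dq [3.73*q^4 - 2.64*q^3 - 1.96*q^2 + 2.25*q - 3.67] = 14.92*q^3 - 7.92*q^2 - 3.92*q + 2.25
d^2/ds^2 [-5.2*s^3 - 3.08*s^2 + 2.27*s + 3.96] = -31.2*s - 6.16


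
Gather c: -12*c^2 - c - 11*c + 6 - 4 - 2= -12*c^2 - 12*c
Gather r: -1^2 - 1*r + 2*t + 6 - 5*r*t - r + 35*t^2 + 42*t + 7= r*(-5*t - 2) + 35*t^2 + 44*t + 12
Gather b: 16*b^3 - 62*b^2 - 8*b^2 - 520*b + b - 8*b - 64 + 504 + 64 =16*b^3 - 70*b^2 - 527*b + 504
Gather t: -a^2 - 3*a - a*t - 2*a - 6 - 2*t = -a^2 - 5*a + t*(-a - 2) - 6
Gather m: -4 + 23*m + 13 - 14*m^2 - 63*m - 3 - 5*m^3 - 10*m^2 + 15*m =-5*m^3 - 24*m^2 - 25*m + 6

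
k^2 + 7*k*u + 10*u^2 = (k + 2*u)*(k + 5*u)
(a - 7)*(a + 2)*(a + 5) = a^3 - 39*a - 70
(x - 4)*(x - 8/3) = x^2 - 20*x/3 + 32/3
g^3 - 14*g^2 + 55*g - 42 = (g - 7)*(g - 6)*(g - 1)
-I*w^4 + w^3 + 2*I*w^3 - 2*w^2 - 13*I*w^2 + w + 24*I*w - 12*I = (w - 1)*(w - 3*I)*(w + 4*I)*(-I*w + I)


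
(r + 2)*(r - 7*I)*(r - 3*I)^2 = r^4 + 2*r^3 - 13*I*r^3 - 51*r^2 - 26*I*r^2 - 102*r + 63*I*r + 126*I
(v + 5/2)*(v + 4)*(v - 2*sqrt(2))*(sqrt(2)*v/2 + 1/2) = sqrt(2)*v^4/2 - 3*v^3/2 + 13*sqrt(2)*v^3/4 - 39*v^2/4 + 4*sqrt(2)*v^2 - 15*v - 13*sqrt(2)*v/2 - 10*sqrt(2)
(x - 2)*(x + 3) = x^2 + x - 6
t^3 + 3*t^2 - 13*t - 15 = (t - 3)*(t + 1)*(t + 5)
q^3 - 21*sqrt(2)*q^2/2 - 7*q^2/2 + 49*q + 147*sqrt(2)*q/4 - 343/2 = (q - 7/2)*(q - 7*sqrt(2))*(q - 7*sqrt(2)/2)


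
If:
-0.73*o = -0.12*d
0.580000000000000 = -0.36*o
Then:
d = -9.80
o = -1.61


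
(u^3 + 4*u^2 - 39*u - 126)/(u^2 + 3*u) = u + 1 - 42/u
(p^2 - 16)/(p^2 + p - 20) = (p + 4)/(p + 5)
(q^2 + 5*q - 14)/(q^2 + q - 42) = (q - 2)/(q - 6)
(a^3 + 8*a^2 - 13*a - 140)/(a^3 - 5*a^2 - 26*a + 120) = (a + 7)/(a - 6)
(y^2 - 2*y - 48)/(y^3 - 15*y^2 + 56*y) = (y + 6)/(y*(y - 7))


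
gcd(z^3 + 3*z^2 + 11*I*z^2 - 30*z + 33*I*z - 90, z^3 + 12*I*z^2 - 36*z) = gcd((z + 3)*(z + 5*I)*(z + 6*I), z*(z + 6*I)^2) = z + 6*I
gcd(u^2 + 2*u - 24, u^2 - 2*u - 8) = u - 4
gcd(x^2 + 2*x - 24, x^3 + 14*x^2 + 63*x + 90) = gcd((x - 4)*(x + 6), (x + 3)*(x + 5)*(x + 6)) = x + 6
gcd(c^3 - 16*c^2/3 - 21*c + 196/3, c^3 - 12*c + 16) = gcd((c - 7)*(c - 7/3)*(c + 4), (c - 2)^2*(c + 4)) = c + 4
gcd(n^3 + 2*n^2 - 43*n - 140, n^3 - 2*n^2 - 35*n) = n^2 - 2*n - 35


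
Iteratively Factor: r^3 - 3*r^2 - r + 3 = (r - 1)*(r^2 - 2*r - 3) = (r - 3)*(r - 1)*(r + 1)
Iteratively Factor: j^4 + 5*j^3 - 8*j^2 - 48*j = (j)*(j^3 + 5*j^2 - 8*j - 48) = j*(j - 3)*(j^2 + 8*j + 16) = j*(j - 3)*(j + 4)*(j + 4)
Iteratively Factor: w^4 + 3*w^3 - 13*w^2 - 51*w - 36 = (w + 3)*(w^3 - 13*w - 12) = (w + 3)^2*(w^2 - 3*w - 4) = (w + 1)*(w + 3)^2*(w - 4)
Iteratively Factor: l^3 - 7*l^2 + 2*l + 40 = (l - 4)*(l^2 - 3*l - 10) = (l - 5)*(l - 4)*(l + 2)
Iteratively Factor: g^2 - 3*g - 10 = (g + 2)*(g - 5)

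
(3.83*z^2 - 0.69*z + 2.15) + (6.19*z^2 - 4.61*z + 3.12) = 10.02*z^2 - 5.3*z + 5.27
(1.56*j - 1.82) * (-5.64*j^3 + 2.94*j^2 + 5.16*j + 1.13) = -8.7984*j^4 + 14.8512*j^3 + 2.6988*j^2 - 7.6284*j - 2.0566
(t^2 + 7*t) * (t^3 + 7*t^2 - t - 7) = t^5 + 14*t^4 + 48*t^3 - 14*t^2 - 49*t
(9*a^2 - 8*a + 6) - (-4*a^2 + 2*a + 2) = 13*a^2 - 10*a + 4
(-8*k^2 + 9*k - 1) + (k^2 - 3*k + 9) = -7*k^2 + 6*k + 8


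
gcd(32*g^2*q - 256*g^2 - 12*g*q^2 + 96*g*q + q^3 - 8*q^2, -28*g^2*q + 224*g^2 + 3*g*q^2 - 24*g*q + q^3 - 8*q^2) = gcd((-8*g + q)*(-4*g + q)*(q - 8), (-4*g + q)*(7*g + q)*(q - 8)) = -4*g*q + 32*g + q^2 - 8*q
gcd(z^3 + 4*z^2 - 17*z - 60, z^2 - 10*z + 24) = z - 4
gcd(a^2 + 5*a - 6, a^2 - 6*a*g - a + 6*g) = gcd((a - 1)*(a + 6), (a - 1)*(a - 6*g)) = a - 1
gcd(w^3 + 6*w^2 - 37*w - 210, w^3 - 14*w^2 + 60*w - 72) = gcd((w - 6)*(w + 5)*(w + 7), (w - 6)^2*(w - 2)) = w - 6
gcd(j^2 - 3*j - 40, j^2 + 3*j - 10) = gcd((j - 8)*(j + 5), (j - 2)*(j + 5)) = j + 5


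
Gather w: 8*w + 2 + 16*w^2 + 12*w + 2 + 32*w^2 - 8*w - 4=48*w^2 + 12*w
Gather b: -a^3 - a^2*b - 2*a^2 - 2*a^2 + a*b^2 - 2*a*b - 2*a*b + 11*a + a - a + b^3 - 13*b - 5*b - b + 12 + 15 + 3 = -a^3 - 4*a^2 + a*b^2 + 11*a + b^3 + b*(-a^2 - 4*a - 19) + 30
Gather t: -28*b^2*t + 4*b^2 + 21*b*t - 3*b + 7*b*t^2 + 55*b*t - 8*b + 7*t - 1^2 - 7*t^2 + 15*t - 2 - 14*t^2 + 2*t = 4*b^2 - 11*b + t^2*(7*b - 21) + t*(-28*b^2 + 76*b + 24) - 3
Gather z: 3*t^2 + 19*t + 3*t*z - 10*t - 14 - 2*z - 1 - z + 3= 3*t^2 + 9*t + z*(3*t - 3) - 12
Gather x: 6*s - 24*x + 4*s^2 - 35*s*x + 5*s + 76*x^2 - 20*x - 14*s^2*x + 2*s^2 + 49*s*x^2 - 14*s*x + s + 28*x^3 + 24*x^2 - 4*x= 6*s^2 + 12*s + 28*x^3 + x^2*(49*s + 100) + x*(-14*s^2 - 49*s - 48)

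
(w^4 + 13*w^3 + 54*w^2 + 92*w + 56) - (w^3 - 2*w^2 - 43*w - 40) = w^4 + 12*w^3 + 56*w^2 + 135*w + 96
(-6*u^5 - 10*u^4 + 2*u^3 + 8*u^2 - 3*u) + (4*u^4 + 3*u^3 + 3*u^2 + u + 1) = -6*u^5 - 6*u^4 + 5*u^3 + 11*u^2 - 2*u + 1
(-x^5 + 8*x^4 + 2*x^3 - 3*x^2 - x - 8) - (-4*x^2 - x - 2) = -x^5 + 8*x^4 + 2*x^3 + x^2 - 6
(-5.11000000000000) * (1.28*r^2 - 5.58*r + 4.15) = -6.5408*r^2 + 28.5138*r - 21.2065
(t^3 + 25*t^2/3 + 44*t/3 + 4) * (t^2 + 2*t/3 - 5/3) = t^5 + 9*t^4 + 167*t^3/9 - t^2/9 - 196*t/9 - 20/3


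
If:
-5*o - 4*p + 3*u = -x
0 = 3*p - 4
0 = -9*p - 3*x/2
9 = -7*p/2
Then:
No Solution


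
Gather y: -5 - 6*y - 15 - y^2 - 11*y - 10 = -y^2 - 17*y - 30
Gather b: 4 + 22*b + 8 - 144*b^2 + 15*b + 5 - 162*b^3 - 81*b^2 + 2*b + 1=-162*b^3 - 225*b^2 + 39*b + 18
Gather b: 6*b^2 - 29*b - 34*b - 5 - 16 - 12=6*b^2 - 63*b - 33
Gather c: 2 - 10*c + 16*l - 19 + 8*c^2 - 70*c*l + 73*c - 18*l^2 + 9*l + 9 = 8*c^2 + c*(63 - 70*l) - 18*l^2 + 25*l - 8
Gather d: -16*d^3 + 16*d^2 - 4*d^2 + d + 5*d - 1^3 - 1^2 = -16*d^3 + 12*d^2 + 6*d - 2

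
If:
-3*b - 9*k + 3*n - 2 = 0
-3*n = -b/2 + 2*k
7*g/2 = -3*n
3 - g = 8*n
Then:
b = 493/525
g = -9/25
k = -83/210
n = 21/50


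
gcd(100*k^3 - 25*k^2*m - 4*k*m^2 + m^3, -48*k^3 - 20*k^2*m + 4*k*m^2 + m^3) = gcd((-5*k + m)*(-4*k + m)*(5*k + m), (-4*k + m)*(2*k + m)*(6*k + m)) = 4*k - m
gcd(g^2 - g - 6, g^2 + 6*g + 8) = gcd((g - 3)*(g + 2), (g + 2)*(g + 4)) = g + 2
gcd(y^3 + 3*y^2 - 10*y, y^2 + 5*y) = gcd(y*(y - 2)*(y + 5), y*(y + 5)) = y^2 + 5*y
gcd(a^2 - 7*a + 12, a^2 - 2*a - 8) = a - 4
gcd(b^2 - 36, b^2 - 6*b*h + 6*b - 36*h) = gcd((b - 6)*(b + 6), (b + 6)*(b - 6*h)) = b + 6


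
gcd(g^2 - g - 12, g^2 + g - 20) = g - 4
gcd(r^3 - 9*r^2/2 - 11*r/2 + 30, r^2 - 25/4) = r + 5/2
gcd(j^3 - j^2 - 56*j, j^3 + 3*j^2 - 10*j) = j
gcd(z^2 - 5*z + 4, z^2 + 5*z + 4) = 1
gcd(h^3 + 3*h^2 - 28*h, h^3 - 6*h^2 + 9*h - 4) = h - 4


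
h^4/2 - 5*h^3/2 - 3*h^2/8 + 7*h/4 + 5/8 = (h/2 + 1/4)*(h - 5)*(h - 1)*(h + 1/2)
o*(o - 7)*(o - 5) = o^3 - 12*o^2 + 35*o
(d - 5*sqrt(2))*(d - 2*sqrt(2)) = d^2 - 7*sqrt(2)*d + 20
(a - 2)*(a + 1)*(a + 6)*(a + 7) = a^4 + 12*a^3 + 27*a^2 - 68*a - 84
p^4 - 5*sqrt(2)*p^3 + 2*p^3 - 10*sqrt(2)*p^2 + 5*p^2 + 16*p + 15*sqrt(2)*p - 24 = (p - 1)*(p + 3)*(p - 4*sqrt(2))*(p - sqrt(2))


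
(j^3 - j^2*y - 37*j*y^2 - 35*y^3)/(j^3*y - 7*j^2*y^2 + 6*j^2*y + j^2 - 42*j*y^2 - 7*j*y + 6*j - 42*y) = (j^2 + 6*j*y + 5*y^2)/(j^2*y + 6*j*y + j + 6)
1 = 1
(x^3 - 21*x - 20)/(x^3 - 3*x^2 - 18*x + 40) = (x + 1)/(x - 2)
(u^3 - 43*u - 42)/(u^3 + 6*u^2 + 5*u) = (u^2 - u - 42)/(u*(u + 5))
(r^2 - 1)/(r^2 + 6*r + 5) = (r - 1)/(r + 5)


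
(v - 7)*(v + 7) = v^2 - 49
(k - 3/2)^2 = k^2 - 3*k + 9/4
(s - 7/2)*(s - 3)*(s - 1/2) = s^3 - 7*s^2 + 55*s/4 - 21/4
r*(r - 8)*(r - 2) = r^3 - 10*r^2 + 16*r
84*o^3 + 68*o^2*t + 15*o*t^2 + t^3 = (2*o + t)*(6*o + t)*(7*o + t)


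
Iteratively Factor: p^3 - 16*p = (p + 4)*(p^2 - 4*p) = p*(p + 4)*(p - 4)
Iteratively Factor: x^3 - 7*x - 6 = (x - 3)*(x^2 + 3*x + 2) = (x - 3)*(x + 1)*(x + 2)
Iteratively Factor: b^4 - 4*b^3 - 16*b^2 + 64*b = (b + 4)*(b^3 - 8*b^2 + 16*b) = b*(b + 4)*(b^2 - 8*b + 16) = b*(b - 4)*(b + 4)*(b - 4)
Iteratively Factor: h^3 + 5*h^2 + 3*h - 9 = (h + 3)*(h^2 + 2*h - 3) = (h - 1)*(h + 3)*(h + 3)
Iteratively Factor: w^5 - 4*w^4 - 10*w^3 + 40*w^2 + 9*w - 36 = (w - 4)*(w^4 - 10*w^2 + 9) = (w - 4)*(w - 1)*(w^3 + w^2 - 9*w - 9) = (w - 4)*(w - 1)*(w + 1)*(w^2 - 9) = (w - 4)*(w - 3)*(w - 1)*(w + 1)*(w + 3)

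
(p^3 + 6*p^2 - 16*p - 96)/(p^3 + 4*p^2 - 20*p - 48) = (p + 4)/(p + 2)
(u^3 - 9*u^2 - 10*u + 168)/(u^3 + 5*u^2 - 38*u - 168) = (u - 7)/(u + 7)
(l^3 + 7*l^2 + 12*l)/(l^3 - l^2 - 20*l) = (l + 3)/(l - 5)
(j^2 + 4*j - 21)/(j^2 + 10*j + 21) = (j - 3)/(j + 3)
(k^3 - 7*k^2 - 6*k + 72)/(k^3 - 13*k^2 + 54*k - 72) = (k + 3)/(k - 3)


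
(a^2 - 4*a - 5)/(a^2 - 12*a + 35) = (a + 1)/(a - 7)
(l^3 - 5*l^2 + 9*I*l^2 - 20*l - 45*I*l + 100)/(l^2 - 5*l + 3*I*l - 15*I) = (l^2 + 9*I*l - 20)/(l + 3*I)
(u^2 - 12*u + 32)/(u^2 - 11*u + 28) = (u - 8)/(u - 7)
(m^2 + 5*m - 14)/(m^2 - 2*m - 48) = (-m^2 - 5*m + 14)/(-m^2 + 2*m + 48)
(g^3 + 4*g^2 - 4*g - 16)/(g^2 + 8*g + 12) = (g^2 + 2*g - 8)/(g + 6)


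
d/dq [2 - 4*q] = -4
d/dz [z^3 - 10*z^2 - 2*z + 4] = 3*z^2 - 20*z - 2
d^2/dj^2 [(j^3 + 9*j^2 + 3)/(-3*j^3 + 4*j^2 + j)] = 2*(-93*j^6 - 9*j^5 - 243*j^4 + 323*j^3 - 117*j^2 - 36*j - 3)/(j^3*(27*j^6 - 108*j^5 + 117*j^4 + 8*j^3 - 39*j^2 - 12*j - 1))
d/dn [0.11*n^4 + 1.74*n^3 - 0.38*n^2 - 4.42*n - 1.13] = 0.44*n^3 + 5.22*n^2 - 0.76*n - 4.42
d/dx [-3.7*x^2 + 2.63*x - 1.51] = 2.63 - 7.4*x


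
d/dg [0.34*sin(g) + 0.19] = 0.34*cos(g)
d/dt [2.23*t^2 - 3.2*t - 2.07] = 4.46*t - 3.2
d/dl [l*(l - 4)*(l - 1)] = 3*l^2 - 10*l + 4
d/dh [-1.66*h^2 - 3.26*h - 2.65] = -3.32*h - 3.26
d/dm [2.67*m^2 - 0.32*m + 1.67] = 5.34*m - 0.32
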